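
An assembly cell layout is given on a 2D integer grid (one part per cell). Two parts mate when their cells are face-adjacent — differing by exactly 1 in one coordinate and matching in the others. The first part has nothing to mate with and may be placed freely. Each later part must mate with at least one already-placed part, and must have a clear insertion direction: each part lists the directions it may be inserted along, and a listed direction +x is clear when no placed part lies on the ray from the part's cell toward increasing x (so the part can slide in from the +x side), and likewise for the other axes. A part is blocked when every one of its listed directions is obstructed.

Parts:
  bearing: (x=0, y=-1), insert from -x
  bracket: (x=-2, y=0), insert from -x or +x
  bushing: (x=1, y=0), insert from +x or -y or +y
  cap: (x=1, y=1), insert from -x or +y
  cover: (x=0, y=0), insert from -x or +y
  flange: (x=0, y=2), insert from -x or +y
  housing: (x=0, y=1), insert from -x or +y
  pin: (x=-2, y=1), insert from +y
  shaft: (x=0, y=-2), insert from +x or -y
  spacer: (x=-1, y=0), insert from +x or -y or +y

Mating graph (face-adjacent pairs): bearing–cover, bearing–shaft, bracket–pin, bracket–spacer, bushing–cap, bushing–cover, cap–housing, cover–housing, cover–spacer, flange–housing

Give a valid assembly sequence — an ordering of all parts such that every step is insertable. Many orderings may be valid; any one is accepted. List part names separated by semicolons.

bearing; cover; bushing; housing; cap; shaft; spacer; bracket; pin; flange

1. bearing@(0, -1) [-x clear] — {bearing}
2. cover@(0, 0) [-x clear] — {bearing, cover}
3. bushing@(1, 0) [+x clear] — {bearing, bushing, cover}
4. housing@(0, 1) [-x clear] — {bearing, bushing, cover, housing}
5. cap@(1, 1) [+y clear] — {bearing, bushing, cap, cover, housing}
6. shaft@(0, -2) [+x clear] — {bearing, bushing, cap, cover, housing, shaft}
7. spacer@(-1, 0) [-y clear] — {bearing, bushing, cap, cover, housing, shaft, spacer}
8. bracket@(-2, 0) [-x clear] — {bearing, bracket, bushing, cap, cover, housing, shaft, spacer}
9. pin@(-2, 1) [+y clear] — {bearing, bracket, bushing, cap, cover, housing, pin, shaft, spacer}
10. flange@(0, 2) [-x clear] — {bearing, bracket, bushing, cap, cover, flange, housing, pin, shaft, spacer}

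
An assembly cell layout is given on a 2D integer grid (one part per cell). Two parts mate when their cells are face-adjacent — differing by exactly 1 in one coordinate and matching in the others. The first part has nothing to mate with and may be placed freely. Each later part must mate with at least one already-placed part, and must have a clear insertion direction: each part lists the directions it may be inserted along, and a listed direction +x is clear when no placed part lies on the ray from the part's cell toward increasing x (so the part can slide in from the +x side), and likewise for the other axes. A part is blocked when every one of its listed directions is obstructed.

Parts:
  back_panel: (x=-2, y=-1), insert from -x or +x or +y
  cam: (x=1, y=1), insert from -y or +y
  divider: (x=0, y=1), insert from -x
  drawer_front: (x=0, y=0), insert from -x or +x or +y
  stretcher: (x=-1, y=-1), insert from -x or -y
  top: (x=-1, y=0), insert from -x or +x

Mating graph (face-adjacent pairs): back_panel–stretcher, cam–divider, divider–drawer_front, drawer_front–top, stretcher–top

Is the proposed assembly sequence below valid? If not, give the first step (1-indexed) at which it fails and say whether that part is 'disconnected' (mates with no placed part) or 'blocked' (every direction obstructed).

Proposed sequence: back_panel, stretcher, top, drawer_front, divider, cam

1. back_panel@(-2, -1) [-x clear] — {back_panel}
2. stretcher@(-1, -1) [-y clear] — {back_panel, stretcher}
3. top@(-1, 0) [-x clear] — {back_panel, stretcher, top}
4. drawer_front@(0, 0) [+x clear] — {back_panel, drawer_front, stretcher, top}
5. divider@(0, 1) [-x clear] — {back_panel, divider, drawer_front, stretcher, top}
6. cam@(1, 1) [-y clear] — {back_panel, cam, divider, drawer_front, stretcher, top}

Valid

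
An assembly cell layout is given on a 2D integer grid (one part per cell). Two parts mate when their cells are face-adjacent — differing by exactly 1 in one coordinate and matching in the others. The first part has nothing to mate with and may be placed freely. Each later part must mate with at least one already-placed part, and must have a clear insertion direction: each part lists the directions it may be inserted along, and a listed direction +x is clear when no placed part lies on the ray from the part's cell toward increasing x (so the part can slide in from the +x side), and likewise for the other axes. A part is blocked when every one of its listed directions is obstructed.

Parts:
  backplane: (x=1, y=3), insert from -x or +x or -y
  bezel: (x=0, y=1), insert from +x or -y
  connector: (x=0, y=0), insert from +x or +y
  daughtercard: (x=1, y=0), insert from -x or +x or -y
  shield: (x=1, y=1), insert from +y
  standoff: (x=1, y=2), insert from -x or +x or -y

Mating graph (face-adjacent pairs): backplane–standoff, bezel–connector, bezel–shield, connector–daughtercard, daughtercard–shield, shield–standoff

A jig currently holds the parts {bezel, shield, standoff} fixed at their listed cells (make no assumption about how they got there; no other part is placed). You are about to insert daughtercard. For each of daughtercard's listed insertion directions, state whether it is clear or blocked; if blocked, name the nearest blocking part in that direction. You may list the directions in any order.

-x: ray from daughtercard(1, 0) has no placed part ⇒ clear
+x: ray from daughtercard(1, 0) has no placed part ⇒ clear
-y: ray from daughtercard(1, 0) has no placed part ⇒ clear

+x: clear; -x: clear; -y: clear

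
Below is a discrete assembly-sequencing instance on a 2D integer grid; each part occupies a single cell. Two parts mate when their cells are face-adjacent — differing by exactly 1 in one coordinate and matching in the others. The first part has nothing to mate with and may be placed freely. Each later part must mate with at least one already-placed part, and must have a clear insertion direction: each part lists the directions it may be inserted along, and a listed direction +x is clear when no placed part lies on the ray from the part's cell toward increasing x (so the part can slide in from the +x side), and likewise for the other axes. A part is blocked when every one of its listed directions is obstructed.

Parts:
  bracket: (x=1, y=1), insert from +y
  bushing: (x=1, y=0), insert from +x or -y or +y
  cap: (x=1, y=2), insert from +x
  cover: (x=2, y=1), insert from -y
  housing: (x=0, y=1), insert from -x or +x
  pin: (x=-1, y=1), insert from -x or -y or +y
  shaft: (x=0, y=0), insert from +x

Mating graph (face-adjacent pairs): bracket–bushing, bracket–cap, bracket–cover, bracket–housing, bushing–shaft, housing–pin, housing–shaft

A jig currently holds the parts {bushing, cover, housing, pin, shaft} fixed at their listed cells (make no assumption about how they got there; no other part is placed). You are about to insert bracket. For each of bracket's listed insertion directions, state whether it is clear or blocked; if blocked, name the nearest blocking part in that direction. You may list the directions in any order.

+y: ray from bracket(1, 1) has no placed part ⇒ clear

+y: clear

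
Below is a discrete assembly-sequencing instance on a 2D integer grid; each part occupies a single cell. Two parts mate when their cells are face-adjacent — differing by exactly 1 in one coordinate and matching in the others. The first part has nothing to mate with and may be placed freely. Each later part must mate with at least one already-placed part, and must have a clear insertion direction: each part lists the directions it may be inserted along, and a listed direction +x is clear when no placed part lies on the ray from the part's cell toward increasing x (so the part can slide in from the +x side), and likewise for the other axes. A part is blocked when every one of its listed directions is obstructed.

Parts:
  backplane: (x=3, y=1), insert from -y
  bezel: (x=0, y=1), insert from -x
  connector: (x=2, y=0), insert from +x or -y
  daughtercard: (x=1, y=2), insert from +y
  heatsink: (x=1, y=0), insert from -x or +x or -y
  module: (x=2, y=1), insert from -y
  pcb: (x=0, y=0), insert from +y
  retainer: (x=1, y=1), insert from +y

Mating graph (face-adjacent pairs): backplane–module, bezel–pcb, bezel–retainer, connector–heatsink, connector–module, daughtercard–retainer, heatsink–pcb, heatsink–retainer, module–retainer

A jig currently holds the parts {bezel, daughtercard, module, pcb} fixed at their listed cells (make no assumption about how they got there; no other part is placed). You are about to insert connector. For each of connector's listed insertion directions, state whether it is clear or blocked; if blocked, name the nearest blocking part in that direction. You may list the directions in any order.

+x: ray from connector(2, 0) has no placed part ⇒ clear
-y: ray from connector(2, 0) has no placed part ⇒ clear

+x: clear; -y: clear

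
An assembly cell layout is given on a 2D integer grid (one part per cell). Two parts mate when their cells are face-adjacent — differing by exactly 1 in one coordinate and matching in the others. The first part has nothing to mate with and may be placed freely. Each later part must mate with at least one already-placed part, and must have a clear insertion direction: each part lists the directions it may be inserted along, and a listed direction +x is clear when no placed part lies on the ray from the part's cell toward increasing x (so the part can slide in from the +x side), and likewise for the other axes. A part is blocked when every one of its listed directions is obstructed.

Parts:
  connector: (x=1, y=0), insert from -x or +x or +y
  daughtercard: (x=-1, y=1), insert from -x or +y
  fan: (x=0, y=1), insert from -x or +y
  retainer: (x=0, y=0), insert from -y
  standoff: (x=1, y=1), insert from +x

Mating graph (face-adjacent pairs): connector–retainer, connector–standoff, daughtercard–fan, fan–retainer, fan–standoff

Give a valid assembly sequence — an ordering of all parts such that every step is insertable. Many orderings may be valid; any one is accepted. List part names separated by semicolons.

retainer; fan; daughtercard; standoff; connector

1. retainer@(0, 0) [-y clear] — {retainer}
2. fan@(0, 1) [-x clear] — {fan, retainer}
3. daughtercard@(-1, 1) [-x clear] — {daughtercard, fan, retainer}
4. standoff@(1, 1) [+x clear] — {daughtercard, fan, retainer, standoff}
5. connector@(1, 0) [+x clear] — {connector, daughtercard, fan, retainer, standoff}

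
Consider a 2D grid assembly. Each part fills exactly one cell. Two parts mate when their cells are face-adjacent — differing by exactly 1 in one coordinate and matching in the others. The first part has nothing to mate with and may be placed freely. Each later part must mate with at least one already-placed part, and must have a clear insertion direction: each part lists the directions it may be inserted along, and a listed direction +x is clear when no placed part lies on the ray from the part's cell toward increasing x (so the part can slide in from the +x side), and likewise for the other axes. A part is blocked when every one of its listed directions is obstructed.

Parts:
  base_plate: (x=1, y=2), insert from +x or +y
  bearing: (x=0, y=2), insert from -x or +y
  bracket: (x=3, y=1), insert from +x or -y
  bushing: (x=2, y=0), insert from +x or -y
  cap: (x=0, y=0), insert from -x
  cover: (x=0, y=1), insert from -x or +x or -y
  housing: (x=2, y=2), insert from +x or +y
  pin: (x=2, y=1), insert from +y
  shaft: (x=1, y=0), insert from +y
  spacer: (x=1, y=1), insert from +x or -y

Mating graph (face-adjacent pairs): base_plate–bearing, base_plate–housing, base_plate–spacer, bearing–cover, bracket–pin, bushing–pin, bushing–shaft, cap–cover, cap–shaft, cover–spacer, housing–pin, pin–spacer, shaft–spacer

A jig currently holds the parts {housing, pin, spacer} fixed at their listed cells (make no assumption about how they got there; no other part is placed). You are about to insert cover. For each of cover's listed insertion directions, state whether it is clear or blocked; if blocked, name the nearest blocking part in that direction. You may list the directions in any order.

+x: blocked by spacer; -x: clear; -y: clear

-x: ray from cover(0, 1) has no placed part ⇒ clear
+x: nearest on ray is spacer@(1, 1) ⇒ blocked
-y: ray from cover(0, 1) has no placed part ⇒ clear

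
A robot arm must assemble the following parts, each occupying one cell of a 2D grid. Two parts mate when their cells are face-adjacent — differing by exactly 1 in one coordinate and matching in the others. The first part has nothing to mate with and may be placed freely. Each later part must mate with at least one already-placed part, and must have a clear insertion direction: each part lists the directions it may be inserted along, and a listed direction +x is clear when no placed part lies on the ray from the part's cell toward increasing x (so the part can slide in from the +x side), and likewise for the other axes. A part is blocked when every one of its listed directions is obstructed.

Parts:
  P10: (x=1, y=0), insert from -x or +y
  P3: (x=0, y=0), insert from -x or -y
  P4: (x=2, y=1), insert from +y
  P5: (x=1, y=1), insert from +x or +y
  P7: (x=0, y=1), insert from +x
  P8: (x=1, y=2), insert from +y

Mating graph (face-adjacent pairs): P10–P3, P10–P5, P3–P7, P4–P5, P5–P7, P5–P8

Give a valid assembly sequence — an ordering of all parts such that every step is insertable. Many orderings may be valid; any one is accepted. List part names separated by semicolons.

1. P7@(0, 1) [+x clear] — {P7}
2. P5@(1, 1) [+x clear] — {P5, P7}
3. P4@(2, 1) [+y clear] — {P4, P5, P7}
4. P8@(1, 2) [+y clear] — {P4, P5, P7, P8}
5. P10@(1, 0) [-x clear] — {P10, P4, P5, P7, P8}
6. P3@(0, 0) [-x clear] — {P10, P3, P4, P5, P7, P8}

P7; P5; P4; P8; P10; P3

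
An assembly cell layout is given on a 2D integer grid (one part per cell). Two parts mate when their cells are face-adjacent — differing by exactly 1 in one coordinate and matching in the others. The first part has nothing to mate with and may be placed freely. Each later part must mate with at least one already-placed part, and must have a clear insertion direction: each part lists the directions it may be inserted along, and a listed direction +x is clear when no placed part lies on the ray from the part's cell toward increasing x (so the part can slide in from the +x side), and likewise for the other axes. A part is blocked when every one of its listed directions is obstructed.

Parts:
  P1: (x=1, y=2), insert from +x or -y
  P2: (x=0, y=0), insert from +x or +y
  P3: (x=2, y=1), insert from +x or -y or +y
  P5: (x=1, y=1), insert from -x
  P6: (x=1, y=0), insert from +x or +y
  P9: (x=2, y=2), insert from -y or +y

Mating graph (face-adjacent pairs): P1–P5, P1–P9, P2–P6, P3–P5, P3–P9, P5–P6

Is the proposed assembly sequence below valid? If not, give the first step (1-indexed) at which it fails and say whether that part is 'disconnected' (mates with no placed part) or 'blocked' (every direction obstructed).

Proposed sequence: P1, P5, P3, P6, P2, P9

Valid

1. P1@(1, 2) [+x clear] — {P1}
2. P5@(1, 1) [-x clear] — {P1, P5}
3. P3@(2, 1) [+x clear] — {P1, P3, P5}
4. P6@(1, 0) [+x clear] — {P1, P3, P5, P6}
5. P2@(0, 0) [+y clear] — {P1, P2, P3, P5, P6}
6. P9@(2, 2) [+y clear] — {P1, P2, P3, P5, P6, P9}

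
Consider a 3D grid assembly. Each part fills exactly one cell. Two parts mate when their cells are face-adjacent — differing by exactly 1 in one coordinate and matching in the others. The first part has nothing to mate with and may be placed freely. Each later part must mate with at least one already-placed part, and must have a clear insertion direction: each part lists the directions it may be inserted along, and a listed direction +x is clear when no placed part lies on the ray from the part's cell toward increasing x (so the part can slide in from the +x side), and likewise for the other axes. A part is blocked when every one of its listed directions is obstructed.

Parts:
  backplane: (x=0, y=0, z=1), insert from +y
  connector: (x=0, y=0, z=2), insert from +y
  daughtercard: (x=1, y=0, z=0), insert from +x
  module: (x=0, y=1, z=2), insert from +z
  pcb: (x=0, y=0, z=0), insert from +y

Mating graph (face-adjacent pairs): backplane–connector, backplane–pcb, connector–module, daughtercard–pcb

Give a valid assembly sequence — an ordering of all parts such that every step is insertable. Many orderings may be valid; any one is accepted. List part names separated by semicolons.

1. pcb@(0, 0, 0) [+y clear] — {pcb}
2. daughtercard@(1, 0, 0) [+x clear] — {daughtercard, pcb}
3. backplane@(0, 0, 1) [+y clear] — {backplane, daughtercard, pcb}
4. connector@(0, 0, 2) [+y clear] — {backplane, connector, daughtercard, pcb}
5. module@(0, 1, 2) [+z clear] — {backplane, connector, daughtercard, module, pcb}

pcb; daughtercard; backplane; connector; module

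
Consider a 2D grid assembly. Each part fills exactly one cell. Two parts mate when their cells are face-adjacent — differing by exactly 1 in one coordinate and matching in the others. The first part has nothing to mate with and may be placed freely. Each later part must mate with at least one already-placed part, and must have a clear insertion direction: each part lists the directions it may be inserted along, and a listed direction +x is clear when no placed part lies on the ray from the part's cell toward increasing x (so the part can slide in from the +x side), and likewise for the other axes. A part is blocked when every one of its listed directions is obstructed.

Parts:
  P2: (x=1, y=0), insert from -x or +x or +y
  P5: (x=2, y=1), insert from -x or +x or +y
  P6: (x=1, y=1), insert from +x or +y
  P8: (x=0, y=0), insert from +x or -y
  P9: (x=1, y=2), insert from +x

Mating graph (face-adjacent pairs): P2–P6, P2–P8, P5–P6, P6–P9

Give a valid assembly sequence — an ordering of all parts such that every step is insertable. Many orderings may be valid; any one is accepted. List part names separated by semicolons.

1. P2@(1, 0) [-x clear] — {P2}
2. P8@(0, 0) [-y clear] — {P2, P8}
3. P6@(1, 1) [+x clear] — {P2, P6, P8}
4. P5@(2, 1) [+x clear] — {P2, P5, P6, P8}
5. P9@(1, 2) [+x clear] — {P2, P5, P6, P8, P9}

P2; P8; P6; P5; P9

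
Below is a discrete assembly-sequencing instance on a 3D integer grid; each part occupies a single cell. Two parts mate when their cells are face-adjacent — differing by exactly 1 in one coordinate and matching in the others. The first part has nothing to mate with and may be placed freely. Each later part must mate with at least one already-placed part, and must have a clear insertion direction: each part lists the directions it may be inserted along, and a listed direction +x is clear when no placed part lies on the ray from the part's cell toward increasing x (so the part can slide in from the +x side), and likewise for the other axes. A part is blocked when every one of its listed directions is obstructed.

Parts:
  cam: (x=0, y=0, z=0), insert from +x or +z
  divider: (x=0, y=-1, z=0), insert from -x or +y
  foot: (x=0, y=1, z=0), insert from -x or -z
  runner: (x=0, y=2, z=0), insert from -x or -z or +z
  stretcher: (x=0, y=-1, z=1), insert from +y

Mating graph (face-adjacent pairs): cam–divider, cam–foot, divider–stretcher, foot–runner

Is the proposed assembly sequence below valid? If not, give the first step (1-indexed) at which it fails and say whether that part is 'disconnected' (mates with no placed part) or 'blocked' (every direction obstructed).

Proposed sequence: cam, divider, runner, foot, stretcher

Invalid at step 3 (disconnected)

1. cam@(0, 0, 0) [+x clear] — {cam}
2. divider@(0, -1, 0) [-x clear] — {cam, divider}
3. runner@(0, 2, 0) — no placed neighbour ⇒ disconnected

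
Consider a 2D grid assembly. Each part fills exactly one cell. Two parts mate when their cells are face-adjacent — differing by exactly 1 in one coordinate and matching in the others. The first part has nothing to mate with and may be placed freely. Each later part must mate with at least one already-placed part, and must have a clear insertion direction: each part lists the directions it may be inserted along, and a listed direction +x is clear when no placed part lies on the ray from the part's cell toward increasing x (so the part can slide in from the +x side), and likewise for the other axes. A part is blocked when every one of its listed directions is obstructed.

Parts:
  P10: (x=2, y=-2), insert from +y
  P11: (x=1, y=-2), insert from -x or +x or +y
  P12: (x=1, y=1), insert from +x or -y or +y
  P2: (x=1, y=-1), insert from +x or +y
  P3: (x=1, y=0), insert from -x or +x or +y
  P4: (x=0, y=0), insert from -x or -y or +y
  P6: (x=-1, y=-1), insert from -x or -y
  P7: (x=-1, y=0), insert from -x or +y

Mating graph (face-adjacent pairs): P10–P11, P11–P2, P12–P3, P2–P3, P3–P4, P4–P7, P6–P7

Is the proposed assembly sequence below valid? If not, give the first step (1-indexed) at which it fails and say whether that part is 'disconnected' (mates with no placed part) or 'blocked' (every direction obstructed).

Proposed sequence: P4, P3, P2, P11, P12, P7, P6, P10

1. P4@(0, 0) [-x clear] — {P4}
2. P3@(1, 0) [+x clear] — {P3, P4}
3. P2@(1, -1) [+x clear] — {P2, P3, P4}
4. P11@(1, -2) [-x clear] — {P11, P2, P3, P4}
5. P12@(1, 1) [+x clear] — {P11, P12, P2, P3, P4}
6. P7@(-1, 0) [-x clear] — {P11, P12, P2, P3, P4, P7}
7. P6@(-1, -1) [-x clear] — {P11, P12, P2, P3, P4, P6, P7}
8. P10@(2, -2) [+y clear] — {P10, P11, P12, P2, P3, P4, P6, P7}

Valid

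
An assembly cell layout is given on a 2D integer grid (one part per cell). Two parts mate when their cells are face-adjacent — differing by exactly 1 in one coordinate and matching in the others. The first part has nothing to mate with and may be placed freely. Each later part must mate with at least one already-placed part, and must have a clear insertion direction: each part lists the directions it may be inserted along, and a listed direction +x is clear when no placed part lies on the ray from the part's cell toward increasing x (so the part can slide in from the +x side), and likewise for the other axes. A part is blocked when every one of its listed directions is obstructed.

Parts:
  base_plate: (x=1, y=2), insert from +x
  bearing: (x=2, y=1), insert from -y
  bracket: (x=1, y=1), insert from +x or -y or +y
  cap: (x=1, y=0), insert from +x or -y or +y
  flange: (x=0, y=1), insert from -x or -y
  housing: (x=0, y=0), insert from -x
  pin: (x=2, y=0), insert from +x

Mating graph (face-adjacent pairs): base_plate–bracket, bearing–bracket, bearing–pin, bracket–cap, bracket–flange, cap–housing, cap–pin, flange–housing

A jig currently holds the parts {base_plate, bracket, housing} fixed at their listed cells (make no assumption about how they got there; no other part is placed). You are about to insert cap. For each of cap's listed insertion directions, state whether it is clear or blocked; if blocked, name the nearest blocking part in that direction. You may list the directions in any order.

+x: clear; +y: blocked by bracket; -y: clear

+x: ray from cap(1, 0) has no placed part ⇒ clear
-y: ray from cap(1, 0) has no placed part ⇒ clear
+y: nearest on ray is bracket@(1, 1) ⇒ blocked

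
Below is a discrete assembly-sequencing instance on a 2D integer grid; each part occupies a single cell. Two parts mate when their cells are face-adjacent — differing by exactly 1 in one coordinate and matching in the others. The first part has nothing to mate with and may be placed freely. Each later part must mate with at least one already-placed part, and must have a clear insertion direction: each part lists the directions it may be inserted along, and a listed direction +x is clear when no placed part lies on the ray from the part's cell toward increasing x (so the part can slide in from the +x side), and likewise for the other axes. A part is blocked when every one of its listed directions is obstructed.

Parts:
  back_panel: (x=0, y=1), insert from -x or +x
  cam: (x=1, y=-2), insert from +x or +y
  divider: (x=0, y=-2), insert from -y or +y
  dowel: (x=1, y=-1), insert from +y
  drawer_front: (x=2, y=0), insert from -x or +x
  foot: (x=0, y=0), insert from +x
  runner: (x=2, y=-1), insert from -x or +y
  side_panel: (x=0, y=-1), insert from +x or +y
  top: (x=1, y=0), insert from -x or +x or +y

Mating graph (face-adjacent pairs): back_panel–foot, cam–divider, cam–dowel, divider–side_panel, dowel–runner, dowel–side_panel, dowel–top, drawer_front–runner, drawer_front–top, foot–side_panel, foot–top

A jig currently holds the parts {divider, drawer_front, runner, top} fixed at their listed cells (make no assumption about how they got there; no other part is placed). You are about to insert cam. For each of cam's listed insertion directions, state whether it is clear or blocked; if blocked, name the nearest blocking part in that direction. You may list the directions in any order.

+x: clear; +y: blocked by top

+x: ray from cam(1, -2) has no placed part ⇒ clear
+y: nearest on ray is top@(1, 0) ⇒ blocked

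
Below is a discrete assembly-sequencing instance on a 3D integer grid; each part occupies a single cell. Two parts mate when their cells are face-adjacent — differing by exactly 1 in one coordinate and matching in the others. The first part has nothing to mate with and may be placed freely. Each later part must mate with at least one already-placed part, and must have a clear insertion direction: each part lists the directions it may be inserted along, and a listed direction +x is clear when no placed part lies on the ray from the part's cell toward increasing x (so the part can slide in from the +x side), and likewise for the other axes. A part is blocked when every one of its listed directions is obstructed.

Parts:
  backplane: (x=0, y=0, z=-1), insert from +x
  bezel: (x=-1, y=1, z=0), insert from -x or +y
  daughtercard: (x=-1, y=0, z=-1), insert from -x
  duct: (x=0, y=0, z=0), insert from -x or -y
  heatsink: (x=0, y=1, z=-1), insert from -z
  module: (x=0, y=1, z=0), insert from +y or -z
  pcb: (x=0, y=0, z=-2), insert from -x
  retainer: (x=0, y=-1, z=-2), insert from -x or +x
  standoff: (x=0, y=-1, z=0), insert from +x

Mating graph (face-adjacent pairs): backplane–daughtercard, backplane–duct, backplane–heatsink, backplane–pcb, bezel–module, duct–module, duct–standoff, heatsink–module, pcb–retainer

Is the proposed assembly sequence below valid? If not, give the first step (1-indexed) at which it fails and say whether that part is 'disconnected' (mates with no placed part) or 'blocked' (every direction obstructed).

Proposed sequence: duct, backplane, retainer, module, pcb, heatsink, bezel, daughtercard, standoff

Invalid at step 3 (disconnected)

1. duct@(0, 0, 0) [-x clear] — {duct}
2. backplane@(0, 0, -1) [+x clear] — {backplane, duct}
3. retainer@(0, -1, -2) — no placed neighbour ⇒ disconnected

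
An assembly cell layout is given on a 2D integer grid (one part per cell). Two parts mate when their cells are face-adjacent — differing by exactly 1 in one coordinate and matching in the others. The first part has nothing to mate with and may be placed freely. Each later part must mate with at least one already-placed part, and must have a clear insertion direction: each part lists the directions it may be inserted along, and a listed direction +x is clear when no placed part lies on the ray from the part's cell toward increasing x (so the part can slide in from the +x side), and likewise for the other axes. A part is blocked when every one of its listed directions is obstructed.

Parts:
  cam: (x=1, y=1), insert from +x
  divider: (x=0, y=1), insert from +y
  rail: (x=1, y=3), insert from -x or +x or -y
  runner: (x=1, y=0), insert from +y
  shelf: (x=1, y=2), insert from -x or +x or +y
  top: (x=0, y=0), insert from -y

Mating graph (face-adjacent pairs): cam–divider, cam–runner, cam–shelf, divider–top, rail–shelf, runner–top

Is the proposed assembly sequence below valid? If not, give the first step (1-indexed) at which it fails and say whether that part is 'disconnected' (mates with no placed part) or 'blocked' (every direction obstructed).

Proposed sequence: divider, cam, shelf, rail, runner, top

1. divider@(0, 1) [+y clear] — {divider}
2. cam@(1, 1) [+x clear] — {cam, divider}
3. shelf@(1, 2) [-x clear] — {cam, divider, shelf}
4. rail@(1, 3) [-x clear] — {cam, divider, rail, shelf}
5. runner@(1, 0) — +y all obstructed ⇒ blocked

Invalid at step 5 (blocked)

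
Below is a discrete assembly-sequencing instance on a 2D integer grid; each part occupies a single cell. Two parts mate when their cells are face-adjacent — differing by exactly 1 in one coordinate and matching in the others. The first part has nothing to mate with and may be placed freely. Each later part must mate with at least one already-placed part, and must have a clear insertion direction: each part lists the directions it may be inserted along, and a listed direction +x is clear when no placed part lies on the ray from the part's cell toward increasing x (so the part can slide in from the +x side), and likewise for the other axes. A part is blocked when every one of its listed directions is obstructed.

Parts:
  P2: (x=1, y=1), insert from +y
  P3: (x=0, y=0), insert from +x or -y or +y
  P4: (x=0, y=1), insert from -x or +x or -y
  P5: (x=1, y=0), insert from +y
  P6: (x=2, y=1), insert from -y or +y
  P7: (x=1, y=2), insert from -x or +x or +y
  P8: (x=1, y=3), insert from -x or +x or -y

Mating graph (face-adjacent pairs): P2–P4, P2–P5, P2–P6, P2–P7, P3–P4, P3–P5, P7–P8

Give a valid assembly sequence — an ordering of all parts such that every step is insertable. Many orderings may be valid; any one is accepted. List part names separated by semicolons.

1. P5@(1, 0) [+y clear] — {P5}
2. P2@(1, 1) [+y clear] — {P2, P5}
3. P6@(2, 1) [-y clear] — {P2, P5, P6}
4. P4@(0, 1) [-x clear] — {P2, P4, P5, P6}
5. P7@(1, 2) [-x clear] — {P2, P4, P5, P6, P7}
6. P8@(1, 3) [-x clear] — {P2, P4, P5, P6, P7, P8}
7. P3@(0, 0) [-y clear] — {P2, P3, P4, P5, P6, P7, P8}

P5; P2; P6; P4; P7; P8; P3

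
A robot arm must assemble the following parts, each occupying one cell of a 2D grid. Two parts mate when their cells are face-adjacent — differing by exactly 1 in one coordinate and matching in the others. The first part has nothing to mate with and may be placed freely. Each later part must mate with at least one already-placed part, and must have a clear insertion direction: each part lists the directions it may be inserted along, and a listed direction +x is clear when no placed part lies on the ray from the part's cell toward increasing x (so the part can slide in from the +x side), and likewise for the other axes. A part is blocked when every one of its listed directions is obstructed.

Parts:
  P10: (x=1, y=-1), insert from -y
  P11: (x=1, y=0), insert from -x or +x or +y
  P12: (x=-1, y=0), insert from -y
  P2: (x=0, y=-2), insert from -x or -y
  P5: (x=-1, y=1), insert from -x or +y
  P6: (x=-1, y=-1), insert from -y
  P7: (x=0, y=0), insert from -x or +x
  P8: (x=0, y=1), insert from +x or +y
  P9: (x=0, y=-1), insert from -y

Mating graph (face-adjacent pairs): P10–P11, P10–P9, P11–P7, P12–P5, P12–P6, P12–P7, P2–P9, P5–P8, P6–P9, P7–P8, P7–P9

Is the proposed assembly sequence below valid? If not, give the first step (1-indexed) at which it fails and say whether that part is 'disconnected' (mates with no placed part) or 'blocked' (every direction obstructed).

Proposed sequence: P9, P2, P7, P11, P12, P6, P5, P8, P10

1. P9@(0, -1) [-y clear] — {P9}
2. P2@(0, -2) [-x clear] — {P2, P9}
3. P7@(0, 0) [-x clear] — {P2, P7, P9}
4. P11@(1, 0) [+x clear] — {P11, P2, P7, P9}
5. P12@(-1, 0) [-y clear] — {P11, P12, P2, P7, P9}
6. P6@(-1, -1) [-y clear] — {P11, P12, P2, P6, P7, P9}
7. P5@(-1, 1) [-x clear] — {P11, P12, P2, P5, P6, P7, P9}
8. P8@(0, 1) [+x clear] — {P11, P12, P2, P5, P6, P7, P8, P9}
9. P10@(1, -1) [-y clear] — {P10, P11, P12, P2, P5, P6, P7, P8, P9}

Valid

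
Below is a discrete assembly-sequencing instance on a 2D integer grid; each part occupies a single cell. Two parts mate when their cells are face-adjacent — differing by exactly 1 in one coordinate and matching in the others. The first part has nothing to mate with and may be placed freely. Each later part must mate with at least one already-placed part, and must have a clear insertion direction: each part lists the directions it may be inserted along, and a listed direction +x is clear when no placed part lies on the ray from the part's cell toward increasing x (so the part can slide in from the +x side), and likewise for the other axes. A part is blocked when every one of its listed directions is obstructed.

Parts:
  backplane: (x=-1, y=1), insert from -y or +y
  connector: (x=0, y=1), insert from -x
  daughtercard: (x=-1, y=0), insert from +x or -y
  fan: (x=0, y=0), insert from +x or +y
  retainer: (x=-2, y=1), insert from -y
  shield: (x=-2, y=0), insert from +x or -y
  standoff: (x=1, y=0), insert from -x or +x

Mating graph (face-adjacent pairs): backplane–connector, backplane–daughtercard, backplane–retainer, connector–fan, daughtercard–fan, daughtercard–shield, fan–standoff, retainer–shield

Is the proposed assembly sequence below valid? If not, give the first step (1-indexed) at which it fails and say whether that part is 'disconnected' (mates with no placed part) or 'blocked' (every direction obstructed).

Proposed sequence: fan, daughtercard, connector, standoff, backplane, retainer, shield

1. fan@(0, 0) [+x clear] — {fan}
2. daughtercard@(-1, 0) [-y clear] — {daughtercard, fan}
3. connector@(0, 1) [-x clear] — {connector, daughtercard, fan}
4. standoff@(1, 0) [+x clear] — {connector, daughtercard, fan, standoff}
5. backplane@(-1, 1) [+y clear] — {backplane, connector, daughtercard, fan, standoff}
6. retainer@(-2, 1) [-y clear] — {backplane, connector, daughtercard, fan, retainer, standoff}
7. shield@(-2, 0) [-y clear] — {backplane, connector, daughtercard, fan, retainer, shield, standoff}

Valid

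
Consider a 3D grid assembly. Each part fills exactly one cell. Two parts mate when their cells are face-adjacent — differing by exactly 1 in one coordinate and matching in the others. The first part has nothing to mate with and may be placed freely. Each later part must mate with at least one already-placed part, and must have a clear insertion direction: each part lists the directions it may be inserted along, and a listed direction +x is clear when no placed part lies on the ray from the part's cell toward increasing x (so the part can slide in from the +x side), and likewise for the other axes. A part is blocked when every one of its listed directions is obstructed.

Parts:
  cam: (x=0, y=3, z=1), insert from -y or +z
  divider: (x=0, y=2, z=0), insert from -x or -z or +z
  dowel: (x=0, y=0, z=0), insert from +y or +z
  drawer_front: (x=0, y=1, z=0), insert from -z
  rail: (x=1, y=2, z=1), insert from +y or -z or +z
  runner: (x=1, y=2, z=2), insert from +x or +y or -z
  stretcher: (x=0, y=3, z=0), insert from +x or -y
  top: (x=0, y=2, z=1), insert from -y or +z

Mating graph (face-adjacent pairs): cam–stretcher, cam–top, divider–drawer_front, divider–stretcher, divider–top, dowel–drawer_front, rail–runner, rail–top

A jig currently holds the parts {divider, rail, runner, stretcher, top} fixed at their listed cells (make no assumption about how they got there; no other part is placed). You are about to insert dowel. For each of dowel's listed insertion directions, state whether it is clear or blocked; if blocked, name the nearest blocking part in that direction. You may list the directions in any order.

+y: blocked by divider; +z: clear

+y: nearest on ray is divider@(0, 2, 0) ⇒ blocked
+z: ray from dowel(0, 0, 0) has no placed part ⇒ clear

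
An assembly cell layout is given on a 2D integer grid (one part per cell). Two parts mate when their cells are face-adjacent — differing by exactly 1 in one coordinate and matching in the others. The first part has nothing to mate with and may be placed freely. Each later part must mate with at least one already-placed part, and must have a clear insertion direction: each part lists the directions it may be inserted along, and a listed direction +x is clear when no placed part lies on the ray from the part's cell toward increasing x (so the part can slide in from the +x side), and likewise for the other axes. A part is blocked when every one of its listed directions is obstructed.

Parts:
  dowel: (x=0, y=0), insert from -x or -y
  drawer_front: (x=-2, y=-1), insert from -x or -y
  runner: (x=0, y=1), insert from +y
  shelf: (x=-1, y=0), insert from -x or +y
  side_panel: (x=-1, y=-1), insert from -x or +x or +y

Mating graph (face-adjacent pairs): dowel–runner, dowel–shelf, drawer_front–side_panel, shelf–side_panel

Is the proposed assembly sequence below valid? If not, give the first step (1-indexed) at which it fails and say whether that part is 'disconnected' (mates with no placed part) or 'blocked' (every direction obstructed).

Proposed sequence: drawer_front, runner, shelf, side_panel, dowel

1. drawer_front@(-2, -1) [-x clear] — {drawer_front}
2. runner@(0, 1) — no placed neighbour ⇒ disconnected

Invalid at step 2 (disconnected)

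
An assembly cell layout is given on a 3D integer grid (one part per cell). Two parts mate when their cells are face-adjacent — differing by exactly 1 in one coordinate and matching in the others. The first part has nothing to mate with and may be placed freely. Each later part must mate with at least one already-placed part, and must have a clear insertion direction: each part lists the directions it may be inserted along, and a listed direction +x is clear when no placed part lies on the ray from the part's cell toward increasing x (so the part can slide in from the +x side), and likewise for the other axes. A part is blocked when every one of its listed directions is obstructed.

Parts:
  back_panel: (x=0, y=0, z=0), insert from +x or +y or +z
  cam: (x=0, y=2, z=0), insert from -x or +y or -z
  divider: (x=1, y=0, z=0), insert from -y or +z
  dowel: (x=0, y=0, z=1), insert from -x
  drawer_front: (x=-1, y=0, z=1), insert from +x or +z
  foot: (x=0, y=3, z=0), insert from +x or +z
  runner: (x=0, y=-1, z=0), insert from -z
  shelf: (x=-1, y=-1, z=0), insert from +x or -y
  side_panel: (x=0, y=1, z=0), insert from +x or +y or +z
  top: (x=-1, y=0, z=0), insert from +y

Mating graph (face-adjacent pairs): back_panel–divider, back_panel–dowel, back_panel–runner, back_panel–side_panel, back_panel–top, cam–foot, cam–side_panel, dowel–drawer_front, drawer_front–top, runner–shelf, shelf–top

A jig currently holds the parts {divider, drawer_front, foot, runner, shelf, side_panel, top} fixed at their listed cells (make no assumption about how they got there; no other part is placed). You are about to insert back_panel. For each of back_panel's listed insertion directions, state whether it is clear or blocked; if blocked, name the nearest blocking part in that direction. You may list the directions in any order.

+x: blocked by divider; +y: blocked by side_panel; +z: clear

+x: nearest on ray is divider@(1, 0, 0) ⇒ blocked
+y: nearest on ray is side_panel@(0, 1, 0) ⇒ blocked
+z: ray from back_panel(0, 0, 0) has no placed part ⇒ clear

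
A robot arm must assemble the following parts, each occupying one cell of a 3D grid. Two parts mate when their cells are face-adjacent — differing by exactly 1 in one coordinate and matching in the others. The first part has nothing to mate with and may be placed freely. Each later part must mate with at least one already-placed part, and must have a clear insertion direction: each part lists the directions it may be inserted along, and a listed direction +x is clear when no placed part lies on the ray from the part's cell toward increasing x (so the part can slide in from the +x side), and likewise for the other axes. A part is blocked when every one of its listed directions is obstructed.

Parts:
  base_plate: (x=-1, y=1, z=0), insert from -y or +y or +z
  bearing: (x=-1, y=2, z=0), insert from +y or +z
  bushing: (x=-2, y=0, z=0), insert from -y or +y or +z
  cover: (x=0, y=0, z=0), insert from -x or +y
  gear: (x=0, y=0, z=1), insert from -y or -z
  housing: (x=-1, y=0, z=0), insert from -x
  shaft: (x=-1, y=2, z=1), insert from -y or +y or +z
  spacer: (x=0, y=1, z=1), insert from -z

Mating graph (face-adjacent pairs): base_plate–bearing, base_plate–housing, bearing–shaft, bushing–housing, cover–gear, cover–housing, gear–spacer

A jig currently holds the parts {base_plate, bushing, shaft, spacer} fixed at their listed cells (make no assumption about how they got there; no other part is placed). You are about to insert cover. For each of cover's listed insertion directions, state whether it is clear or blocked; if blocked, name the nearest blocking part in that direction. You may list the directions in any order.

-x: nearest on ray is bushing@(-2, 0, 0) ⇒ blocked
+y: ray from cover(0, 0, 0) has no placed part ⇒ clear

+y: clear; -x: blocked by bushing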